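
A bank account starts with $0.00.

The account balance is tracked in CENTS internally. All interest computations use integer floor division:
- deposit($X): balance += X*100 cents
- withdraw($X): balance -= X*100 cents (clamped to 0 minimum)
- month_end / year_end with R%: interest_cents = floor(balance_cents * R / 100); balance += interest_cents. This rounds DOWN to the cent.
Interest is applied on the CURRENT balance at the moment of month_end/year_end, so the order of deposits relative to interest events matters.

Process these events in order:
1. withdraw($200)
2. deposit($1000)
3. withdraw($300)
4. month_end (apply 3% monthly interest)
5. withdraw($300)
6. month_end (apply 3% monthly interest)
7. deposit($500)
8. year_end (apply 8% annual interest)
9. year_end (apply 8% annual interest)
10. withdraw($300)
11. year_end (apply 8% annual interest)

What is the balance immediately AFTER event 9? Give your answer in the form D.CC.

Answer: 1088.98

Derivation:
After 1 (withdraw($200)): balance=$0.00 total_interest=$0.00
After 2 (deposit($1000)): balance=$1000.00 total_interest=$0.00
After 3 (withdraw($300)): balance=$700.00 total_interest=$0.00
After 4 (month_end (apply 3% monthly interest)): balance=$721.00 total_interest=$21.00
After 5 (withdraw($300)): balance=$421.00 total_interest=$21.00
After 6 (month_end (apply 3% monthly interest)): balance=$433.63 total_interest=$33.63
After 7 (deposit($500)): balance=$933.63 total_interest=$33.63
After 8 (year_end (apply 8% annual interest)): balance=$1008.32 total_interest=$108.32
After 9 (year_end (apply 8% annual interest)): balance=$1088.98 total_interest=$188.98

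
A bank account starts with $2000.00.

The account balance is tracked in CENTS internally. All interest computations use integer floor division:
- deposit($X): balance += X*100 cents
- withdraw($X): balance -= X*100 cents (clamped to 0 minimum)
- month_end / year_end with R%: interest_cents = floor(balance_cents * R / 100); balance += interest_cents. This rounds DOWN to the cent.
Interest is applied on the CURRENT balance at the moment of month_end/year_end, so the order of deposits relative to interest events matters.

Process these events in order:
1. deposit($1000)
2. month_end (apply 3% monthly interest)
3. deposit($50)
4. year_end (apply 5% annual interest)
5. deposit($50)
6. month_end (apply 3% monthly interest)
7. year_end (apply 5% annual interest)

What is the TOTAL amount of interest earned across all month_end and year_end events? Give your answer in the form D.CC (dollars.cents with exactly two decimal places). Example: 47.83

After 1 (deposit($1000)): balance=$3000.00 total_interest=$0.00
After 2 (month_end (apply 3% monthly interest)): balance=$3090.00 total_interest=$90.00
After 3 (deposit($50)): balance=$3140.00 total_interest=$90.00
After 4 (year_end (apply 5% annual interest)): balance=$3297.00 total_interest=$247.00
After 5 (deposit($50)): balance=$3347.00 total_interest=$247.00
After 6 (month_end (apply 3% monthly interest)): balance=$3447.41 total_interest=$347.41
After 7 (year_end (apply 5% annual interest)): balance=$3619.78 total_interest=$519.78

Answer: 519.78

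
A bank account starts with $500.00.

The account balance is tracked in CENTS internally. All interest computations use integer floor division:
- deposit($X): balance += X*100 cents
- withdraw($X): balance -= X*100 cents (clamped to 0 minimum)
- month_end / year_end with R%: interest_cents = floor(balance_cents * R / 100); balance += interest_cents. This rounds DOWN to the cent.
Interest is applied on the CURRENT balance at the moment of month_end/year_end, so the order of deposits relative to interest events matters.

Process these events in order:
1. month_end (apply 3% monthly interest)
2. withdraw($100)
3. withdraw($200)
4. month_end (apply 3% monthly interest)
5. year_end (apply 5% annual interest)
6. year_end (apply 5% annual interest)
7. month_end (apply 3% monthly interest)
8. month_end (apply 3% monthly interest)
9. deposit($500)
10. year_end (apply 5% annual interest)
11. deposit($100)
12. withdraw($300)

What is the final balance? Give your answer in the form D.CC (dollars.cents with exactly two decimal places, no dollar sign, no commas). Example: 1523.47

Answer: 596.95

Derivation:
After 1 (month_end (apply 3% monthly interest)): balance=$515.00 total_interest=$15.00
After 2 (withdraw($100)): balance=$415.00 total_interest=$15.00
After 3 (withdraw($200)): balance=$215.00 total_interest=$15.00
After 4 (month_end (apply 3% monthly interest)): balance=$221.45 total_interest=$21.45
After 5 (year_end (apply 5% annual interest)): balance=$232.52 total_interest=$32.52
After 6 (year_end (apply 5% annual interest)): balance=$244.14 total_interest=$44.14
After 7 (month_end (apply 3% monthly interest)): balance=$251.46 total_interest=$51.46
After 8 (month_end (apply 3% monthly interest)): balance=$259.00 total_interest=$59.00
After 9 (deposit($500)): balance=$759.00 total_interest=$59.00
After 10 (year_end (apply 5% annual interest)): balance=$796.95 total_interest=$96.95
After 11 (deposit($100)): balance=$896.95 total_interest=$96.95
After 12 (withdraw($300)): balance=$596.95 total_interest=$96.95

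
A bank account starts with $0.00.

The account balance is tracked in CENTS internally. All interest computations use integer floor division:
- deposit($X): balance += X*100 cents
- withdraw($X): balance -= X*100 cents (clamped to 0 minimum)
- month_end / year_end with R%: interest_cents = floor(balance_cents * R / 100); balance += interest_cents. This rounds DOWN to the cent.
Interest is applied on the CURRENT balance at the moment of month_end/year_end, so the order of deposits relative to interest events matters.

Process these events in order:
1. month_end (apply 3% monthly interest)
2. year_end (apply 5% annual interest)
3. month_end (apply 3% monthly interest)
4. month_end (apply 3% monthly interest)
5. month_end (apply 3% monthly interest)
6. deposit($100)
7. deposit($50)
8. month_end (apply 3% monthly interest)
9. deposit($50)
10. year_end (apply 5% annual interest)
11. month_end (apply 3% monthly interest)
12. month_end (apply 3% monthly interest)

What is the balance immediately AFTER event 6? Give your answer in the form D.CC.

Answer: 100.00

Derivation:
After 1 (month_end (apply 3% monthly interest)): balance=$0.00 total_interest=$0.00
After 2 (year_end (apply 5% annual interest)): balance=$0.00 total_interest=$0.00
After 3 (month_end (apply 3% monthly interest)): balance=$0.00 total_interest=$0.00
After 4 (month_end (apply 3% monthly interest)): balance=$0.00 total_interest=$0.00
After 5 (month_end (apply 3% monthly interest)): balance=$0.00 total_interest=$0.00
After 6 (deposit($100)): balance=$100.00 total_interest=$0.00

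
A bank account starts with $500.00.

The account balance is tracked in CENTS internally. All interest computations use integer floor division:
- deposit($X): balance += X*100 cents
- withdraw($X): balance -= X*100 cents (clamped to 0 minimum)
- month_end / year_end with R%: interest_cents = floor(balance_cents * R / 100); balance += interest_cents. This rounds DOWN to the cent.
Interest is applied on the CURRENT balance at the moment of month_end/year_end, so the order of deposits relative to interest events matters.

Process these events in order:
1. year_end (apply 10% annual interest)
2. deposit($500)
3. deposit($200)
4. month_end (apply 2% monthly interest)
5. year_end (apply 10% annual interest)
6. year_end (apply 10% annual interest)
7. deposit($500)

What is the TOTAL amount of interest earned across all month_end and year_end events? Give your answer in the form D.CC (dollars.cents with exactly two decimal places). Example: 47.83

Answer: 342.75

Derivation:
After 1 (year_end (apply 10% annual interest)): balance=$550.00 total_interest=$50.00
After 2 (deposit($500)): balance=$1050.00 total_interest=$50.00
After 3 (deposit($200)): balance=$1250.00 total_interest=$50.00
After 4 (month_end (apply 2% monthly interest)): balance=$1275.00 total_interest=$75.00
After 5 (year_end (apply 10% annual interest)): balance=$1402.50 total_interest=$202.50
After 6 (year_end (apply 10% annual interest)): balance=$1542.75 total_interest=$342.75
After 7 (deposit($500)): balance=$2042.75 total_interest=$342.75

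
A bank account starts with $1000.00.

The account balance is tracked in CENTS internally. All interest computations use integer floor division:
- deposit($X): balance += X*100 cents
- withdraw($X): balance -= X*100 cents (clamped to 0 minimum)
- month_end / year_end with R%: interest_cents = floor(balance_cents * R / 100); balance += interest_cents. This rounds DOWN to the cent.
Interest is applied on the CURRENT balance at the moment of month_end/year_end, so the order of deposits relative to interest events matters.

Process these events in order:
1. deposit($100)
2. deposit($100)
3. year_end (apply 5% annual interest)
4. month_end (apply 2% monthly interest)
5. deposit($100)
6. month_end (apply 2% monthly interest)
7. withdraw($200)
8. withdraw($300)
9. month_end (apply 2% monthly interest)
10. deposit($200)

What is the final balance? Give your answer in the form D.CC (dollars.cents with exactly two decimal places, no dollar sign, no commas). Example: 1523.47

After 1 (deposit($100)): balance=$1100.00 total_interest=$0.00
After 2 (deposit($100)): balance=$1200.00 total_interest=$0.00
After 3 (year_end (apply 5% annual interest)): balance=$1260.00 total_interest=$60.00
After 4 (month_end (apply 2% monthly interest)): balance=$1285.20 total_interest=$85.20
After 5 (deposit($100)): balance=$1385.20 total_interest=$85.20
After 6 (month_end (apply 2% monthly interest)): balance=$1412.90 total_interest=$112.90
After 7 (withdraw($200)): balance=$1212.90 total_interest=$112.90
After 8 (withdraw($300)): balance=$912.90 total_interest=$112.90
After 9 (month_end (apply 2% monthly interest)): balance=$931.15 total_interest=$131.15
After 10 (deposit($200)): balance=$1131.15 total_interest=$131.15

Answer: 1131.15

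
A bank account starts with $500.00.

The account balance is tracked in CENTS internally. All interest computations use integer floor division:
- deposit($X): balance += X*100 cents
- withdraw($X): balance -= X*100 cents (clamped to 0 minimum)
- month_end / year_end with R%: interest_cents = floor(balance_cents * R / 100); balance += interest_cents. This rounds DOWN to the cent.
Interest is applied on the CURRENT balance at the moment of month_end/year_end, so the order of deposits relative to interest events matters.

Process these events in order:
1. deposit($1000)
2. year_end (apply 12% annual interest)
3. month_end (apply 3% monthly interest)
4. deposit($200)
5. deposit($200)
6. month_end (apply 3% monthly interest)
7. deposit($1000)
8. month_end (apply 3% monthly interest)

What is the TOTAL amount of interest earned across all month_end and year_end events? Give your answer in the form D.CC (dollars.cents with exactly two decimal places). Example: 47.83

Answer: 390.13

Derivation:
After 1 (deposit($1000)): balance=$1500.00 total_interest=$0.00
After 2 (year_end (apply 12% annual interest)): balance=$1680.00 total_interest=$180.00
After 3 (month_end (apply 3% monthly interest)): balance=$1730.40 total_interest=$230.40
After 4 (deposit($200)): balance=$1930.40 total_interest=$230.40
After 5 (deposit($200)): balance=$2130.40 total_interest=$230.40
After 6 (month_end (apply 3% monthly interest)): balance=$2194.31 total_interest=$294.31
After 7 (deposit($1000)): balance=$3194.31 total_interest=$294.31
After 8 (month_end (apply 3% monthly interest)): balance=$3290.13 total_interest=$390.13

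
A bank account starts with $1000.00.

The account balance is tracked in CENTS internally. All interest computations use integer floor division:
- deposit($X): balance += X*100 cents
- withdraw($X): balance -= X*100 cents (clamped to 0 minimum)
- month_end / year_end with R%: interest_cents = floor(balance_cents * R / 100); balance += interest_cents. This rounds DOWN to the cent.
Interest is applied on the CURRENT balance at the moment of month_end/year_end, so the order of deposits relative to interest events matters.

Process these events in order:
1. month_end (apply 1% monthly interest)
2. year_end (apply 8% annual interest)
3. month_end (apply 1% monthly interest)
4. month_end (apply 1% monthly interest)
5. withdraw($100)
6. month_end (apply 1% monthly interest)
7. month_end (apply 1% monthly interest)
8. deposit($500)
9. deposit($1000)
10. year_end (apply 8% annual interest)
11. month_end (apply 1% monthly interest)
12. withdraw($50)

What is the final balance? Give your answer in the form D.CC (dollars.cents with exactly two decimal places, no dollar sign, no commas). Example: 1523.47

After 1 (month_end (apply 1% monthly interest)): balance=$1010.00 total_interest=$10.00
After 2 (year_end (apply 8% annual interest)): balance=$1090.80 total_interest=$90.80
After 3 (month_end (apply 1% monthly interest)): balance=$1101.70 total_interest=$101.70
After 4 (month_end (apply 1% monthly interest)): balance=$1112.71 total_interest=$112.71
After 5 (withdraw($100)): balance=$1012.71 total_interest=$112.71
After 6 (month_end (apply 1% monthly interest)): balance=$1022.83 total_interest=$122.83
After 7 (month_end (apply 1% monthly interest)): balance=$1033.05 total_interest=$133.05
After 8 (deposit($500)): balance=$1533.05 total_interest=$133.05
After 9 (deposit($1000)): balance=$2533.05 total_interest=$133.05
After 10 (year_end (apply 8% annual interest)): balance=$2735.69 total_interest=$335.69
After 11 (month_end (apply 1% monthly interest)): balance=$2763.04 total_interest=$363.04
After 12 (withdraw($50)): balance=$2713.04 total_interest=$363.04

Answer: 2713.04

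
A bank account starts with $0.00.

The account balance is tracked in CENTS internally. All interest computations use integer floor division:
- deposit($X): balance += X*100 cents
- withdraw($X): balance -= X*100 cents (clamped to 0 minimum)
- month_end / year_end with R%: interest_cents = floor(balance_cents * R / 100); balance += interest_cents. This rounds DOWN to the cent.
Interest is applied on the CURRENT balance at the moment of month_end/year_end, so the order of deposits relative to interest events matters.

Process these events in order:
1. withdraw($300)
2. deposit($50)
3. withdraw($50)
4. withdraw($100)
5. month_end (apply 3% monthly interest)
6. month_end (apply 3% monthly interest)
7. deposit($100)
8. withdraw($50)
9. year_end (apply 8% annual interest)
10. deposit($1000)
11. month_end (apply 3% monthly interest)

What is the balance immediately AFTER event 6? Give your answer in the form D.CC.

Answer: 0.00

Derivation:
After 1 (withdraw($300)): balance=$0.00 total_interest=$0.00
After 2 (deposit($50)): balance=$50.00 total_interest=$0.00
After 3 (withdraw($50)): balance=$0.00 total_interest=$0.00
After 4 (withdraw($100)): balance=$0.00 total_interest=$0.00
After 5 (month_end (apply 3% monthly interest)): balance=$0.00 total_interest=$0.00
After 6 (month_end (apply 3% monthly interest)): balance=$0.00 total_interest=$0.00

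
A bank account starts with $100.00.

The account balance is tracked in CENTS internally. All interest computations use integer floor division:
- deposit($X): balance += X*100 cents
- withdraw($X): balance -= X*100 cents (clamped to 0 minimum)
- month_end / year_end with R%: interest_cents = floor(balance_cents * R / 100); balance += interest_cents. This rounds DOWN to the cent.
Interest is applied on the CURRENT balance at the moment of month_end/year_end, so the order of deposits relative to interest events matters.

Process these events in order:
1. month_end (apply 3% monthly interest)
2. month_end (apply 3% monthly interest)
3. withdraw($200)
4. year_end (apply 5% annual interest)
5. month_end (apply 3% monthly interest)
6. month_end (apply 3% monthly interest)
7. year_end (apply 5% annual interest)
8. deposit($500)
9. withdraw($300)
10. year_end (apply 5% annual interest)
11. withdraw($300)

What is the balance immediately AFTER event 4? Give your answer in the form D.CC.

After 1 (month_end (apply 3% monthly interest)): balance=$103.00 total_interest=$3.00
After 2 (month_end (apply 3% monthly interest)): balance=$106.09 total_interest=$6.09
After 3 (withdraw($200)): balance=$0.00 total_interest=$6.09
After 4 (year_end (apply 5% annual interest)): balance=$0.00 total_interest=$6.09

Answer: 0.00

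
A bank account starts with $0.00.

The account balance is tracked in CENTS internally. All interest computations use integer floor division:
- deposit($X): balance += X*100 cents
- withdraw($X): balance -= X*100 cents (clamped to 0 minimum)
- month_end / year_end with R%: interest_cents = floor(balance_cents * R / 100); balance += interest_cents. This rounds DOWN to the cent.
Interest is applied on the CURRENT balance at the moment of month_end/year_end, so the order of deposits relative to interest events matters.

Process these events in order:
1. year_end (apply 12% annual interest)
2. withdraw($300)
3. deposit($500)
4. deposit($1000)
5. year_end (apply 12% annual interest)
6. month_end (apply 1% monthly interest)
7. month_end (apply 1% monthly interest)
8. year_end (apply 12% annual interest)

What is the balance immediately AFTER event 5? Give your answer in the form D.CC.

After 1 (year_end (apply 12% annual interest)): balance=$0.00 total_interest=$0.00
After 2 (withdraw($300)): balance=$0.00 total_interest=$0.00
After 3 (deposit($500)): balance=$500.00 total_interest=$0.00
After 4 (deposit($1000)): balance=$1500.00 total_interest=$0.00
After 5 (year_end (apply 12% annual interest)): balance=$1680.00 total_interest=$180.00

Answer: 1680.00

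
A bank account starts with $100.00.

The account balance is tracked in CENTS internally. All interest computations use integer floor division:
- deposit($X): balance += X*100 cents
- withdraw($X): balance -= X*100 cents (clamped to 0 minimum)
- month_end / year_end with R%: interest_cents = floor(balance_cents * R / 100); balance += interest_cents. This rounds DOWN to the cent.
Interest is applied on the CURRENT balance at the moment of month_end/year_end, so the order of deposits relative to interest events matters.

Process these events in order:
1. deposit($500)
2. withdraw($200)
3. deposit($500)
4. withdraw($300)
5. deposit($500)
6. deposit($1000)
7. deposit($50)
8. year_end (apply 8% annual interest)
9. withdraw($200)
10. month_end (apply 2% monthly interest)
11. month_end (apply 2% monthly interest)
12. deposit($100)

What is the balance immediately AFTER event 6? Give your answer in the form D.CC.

After 1 (deposit($500)): balance=$600.00 total_interest=$0.00
After 2 (withdraw($200)): balance=$400.00 total_interest=$0.00
After 3 (deposit($500)): balance=$900.00 total_interest=$0.00
After 4 (withdraw($300)): balance=$600.00 total_interest=$0.00
After 5 (deposit($500)): balance=$1100.00 total_interest=$0.00
After 6 (deposit($1000)): balance=$2100.00 total_interest=$0.00

Answer: 2100.00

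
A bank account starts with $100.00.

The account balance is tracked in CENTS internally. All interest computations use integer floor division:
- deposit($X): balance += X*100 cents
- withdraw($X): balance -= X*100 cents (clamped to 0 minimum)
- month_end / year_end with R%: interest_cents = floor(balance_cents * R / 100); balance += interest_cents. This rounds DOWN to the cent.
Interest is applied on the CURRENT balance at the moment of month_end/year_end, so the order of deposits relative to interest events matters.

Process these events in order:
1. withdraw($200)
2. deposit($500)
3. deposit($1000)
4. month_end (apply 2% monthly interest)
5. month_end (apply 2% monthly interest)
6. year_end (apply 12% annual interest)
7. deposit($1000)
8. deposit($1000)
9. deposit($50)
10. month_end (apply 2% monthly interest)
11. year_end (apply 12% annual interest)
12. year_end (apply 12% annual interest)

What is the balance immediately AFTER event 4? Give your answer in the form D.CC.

After 1 (withdraw($200)): balance=$0.00 total_interest=$0.00
After 2 (deposit($500)): balance=$500.00 total_interest=$0.00
After 3 (deposit($1000)): balance=$1500.00 total_interest=$0.00
After 4 (month_end (apply 2% monthly interest)): balance=$1530.00 total_interest=$30.00

Answer: 1530.00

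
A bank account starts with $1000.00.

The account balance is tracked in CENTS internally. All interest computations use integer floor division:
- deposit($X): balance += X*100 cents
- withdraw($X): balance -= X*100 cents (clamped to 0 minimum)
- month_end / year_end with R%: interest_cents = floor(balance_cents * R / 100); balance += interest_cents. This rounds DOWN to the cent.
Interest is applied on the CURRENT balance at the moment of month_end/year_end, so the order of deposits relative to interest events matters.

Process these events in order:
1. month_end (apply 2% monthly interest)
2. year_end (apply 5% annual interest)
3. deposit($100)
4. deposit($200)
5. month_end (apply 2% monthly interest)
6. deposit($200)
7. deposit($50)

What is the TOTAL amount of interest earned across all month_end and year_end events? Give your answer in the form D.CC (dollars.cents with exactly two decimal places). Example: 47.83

Answer: 98.42

Derivation:
After 1 (month_end (apply 2% monthly interest)): balance=$1020.00 total_interest=$20.00
After 2 (year_end (apply 5% annual interest)): balance=$1071.00 total_interest=$71.00
After 3 (deposit($100)): balance=$1171.00 total_interest=$71.00
After 4 (deposit($200)): balance=$1371.00 total_interest=$71.00
After 5 (month_end (apply 2% monthly interest)): balance=$1398.42 total_interest=$98.42
After 6 (deposit($200)): balance=$1598.42 total_interest=$98.42
After 7 (deposit($50)): balance=$1648.42 total_interest=$98.42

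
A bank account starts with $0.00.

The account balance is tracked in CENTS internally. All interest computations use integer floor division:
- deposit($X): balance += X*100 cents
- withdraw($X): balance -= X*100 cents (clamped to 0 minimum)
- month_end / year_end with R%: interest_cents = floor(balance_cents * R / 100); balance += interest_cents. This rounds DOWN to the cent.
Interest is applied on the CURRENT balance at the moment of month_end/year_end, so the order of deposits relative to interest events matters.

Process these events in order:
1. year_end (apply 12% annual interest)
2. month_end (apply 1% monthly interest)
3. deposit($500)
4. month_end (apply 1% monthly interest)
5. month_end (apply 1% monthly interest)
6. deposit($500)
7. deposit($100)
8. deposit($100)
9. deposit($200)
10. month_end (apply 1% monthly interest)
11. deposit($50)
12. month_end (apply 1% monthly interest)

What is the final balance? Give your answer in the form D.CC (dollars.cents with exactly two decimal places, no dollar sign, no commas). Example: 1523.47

After 1 (year_end (apply 12% annual interest)): balance=$0.00 total_interest=$0.00
After 2 (month_end (apply 1% monthly interest)): balance=$0.00 total_interest=$0.00
After 3 (deposit($500)): balance=$500.00 total_interest=$0.00
After 4 (month_end (apply 1% monthly interest)): balance=$505.00 total_interest=$5.00
After 5 (month_end (apply 1% monthly interest)): balance=$510.05 total_interest=$10.05
After 6 (deposit($500)): balance=$1010.05 total_interest=$10.05
After 7 (deposit($100)): balance=$1110.05 total_interest=$10.05
After 8 (deposit($100)): balance=$1210.05 total_interest=$10.05
After 9 (deposit($200)): balance=$1410.05 total_interest=$10.05
After 10 (month_end (apply 1% monthly interest)): balance=$1424.15 total_interest=$24.15
After 11 (deposit($50)): balance=$1474.15 total_interest=$24.15
After 12 (month_end (apply 1% monthly interest)): balance=$1488.89 total_interest=$38.89

Answer: 1488.89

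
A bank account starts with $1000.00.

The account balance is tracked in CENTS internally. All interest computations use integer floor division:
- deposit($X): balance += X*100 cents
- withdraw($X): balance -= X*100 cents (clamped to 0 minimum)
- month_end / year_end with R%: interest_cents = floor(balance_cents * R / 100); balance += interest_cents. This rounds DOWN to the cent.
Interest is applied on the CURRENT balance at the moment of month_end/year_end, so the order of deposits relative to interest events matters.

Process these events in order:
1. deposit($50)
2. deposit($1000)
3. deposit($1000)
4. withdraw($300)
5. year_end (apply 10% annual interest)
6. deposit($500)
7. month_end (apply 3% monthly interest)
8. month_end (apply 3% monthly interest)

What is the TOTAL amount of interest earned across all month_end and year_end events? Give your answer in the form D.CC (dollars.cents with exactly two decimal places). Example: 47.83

Answer: 489.67

Derivation:
After 1 (deposit($50)): balance=$1050.00 total_interest=$0.00
After 2 (deposit($1000)): balance=$2050.00 total_interest=$0.00
After 3 (deposit($1000)): balance=$3050.00 total_interest=$0.00
After 4 (withdraw($300)): balance=$2750.00 total_interest=$0.00
After 5 (year_end (apply 10% annual interest)): balance=$3025.00 total_interest=$275.00
After 6 (deposit($500)): balance=$3525.00 total_interest=$275.00
After 7 (month_end (apply 3% monthly interest)): balance=$3630.75 total_interest=$380.75
After 8 (month_end (apply 3% monthly interest)): balance=$3739.67 total_interest=$489.67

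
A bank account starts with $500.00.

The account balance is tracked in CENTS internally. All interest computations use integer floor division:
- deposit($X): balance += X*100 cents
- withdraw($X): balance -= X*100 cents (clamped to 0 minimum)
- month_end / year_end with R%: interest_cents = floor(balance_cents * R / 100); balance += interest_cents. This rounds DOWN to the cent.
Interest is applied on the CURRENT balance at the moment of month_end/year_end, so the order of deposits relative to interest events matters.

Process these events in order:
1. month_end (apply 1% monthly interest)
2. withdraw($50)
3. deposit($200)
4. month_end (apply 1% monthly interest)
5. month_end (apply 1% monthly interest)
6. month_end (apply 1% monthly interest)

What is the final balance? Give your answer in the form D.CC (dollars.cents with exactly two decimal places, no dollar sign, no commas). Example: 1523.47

After 1 (month_end (apply 1% monthly interest)): balance=$505.00 total_interest=$5.00
After 2 (withdraw($50)): balance=$455.00 total_interest=$5.00
After 3 (deposit($200)): balance=$655.00 total_interest=$5.00
After 4 (month_end (apply 1% monthly interest)): balance=$661.55 total_interest=$11.55
After 5 (month_end (apply 1% monthly interest)): balance=$668.16 total_interest=$18.16
After 6 (month_end (apply 1% monthly interest)): balance=$674.84 total_interest=$24.84

Answer: 674.84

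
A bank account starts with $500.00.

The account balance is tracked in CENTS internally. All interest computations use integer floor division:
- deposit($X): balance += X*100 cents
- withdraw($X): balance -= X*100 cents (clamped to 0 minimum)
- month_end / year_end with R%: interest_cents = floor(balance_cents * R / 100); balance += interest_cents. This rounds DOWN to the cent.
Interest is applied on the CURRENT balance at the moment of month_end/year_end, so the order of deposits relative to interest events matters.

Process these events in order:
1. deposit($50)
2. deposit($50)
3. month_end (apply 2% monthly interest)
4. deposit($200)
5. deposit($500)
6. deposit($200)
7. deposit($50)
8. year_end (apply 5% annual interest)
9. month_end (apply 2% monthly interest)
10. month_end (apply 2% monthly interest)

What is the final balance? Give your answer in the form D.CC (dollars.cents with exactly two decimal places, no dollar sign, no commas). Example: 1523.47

Answer: 1706.35

Derivation:
After 1 (deposit($50)): balance=$550.00 total_interest=$0.00
After 2 (deposit($50)): balance=$600.00 total_interest=$0.00
After 3 (month_end (apply 2% monthly interest)): balance=$612.00 total_interest=$12.00
After 4 (deposit($200)): balance=$812.00 total_interest=$12.00
After 5 (deposit($500)): balance=$1312.00 total_interest=$12.00
After 6 (deposit($200)): balance=$1512.00 total_interest=$12.00
After 7 (deposit($50)): balance=$1562.00 total_interest=$12.00
After 8 (year_end (apply 5% annual interest)): balance=$1640.10 total_interest=$90.10
After 9 (month_end (apply 2% monthly interest)): balance=$1672.90 total_interest=$122.90
After 10 (month_end (apply 2% monthly interest)): balance=$1706.35 total_interest=$156.35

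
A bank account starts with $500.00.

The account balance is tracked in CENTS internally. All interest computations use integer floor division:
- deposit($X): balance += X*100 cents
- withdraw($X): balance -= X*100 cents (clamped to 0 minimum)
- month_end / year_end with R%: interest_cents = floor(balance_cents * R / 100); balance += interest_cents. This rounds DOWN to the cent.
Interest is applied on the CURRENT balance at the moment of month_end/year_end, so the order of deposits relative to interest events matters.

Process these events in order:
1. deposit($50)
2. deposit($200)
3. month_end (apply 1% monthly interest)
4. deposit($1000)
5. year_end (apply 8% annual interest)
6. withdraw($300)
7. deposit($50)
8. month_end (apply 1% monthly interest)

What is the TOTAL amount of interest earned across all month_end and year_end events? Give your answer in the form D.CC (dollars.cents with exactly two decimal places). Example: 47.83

Answer: 164.58

Derivation:
After 1 (deposit($50)): balance=$550.00 total_interest=$0.00
After 2 (deposit($200)): balance=$750.00 total_interest=$0.00
After 3 (month_end (apply 1% monthly interest)): balance=$757.50 total_interest=$7.50
After 4 (deposit($1000)): balance=$1757.50 total_interest=$7.50
After 5 (year_end (apply 8% annual interest)): balance=$1898.10 total_interest=$148.10
After 6 (withdraw($300)): balance=$1598.10 total_interest=$148.10
After 7 (deposit($50)): balance=$1648.10 total_interest=$148.10
After 8 (month_end (apply 1% monthly interest)): balance=$1664.58 total_interest=$164.58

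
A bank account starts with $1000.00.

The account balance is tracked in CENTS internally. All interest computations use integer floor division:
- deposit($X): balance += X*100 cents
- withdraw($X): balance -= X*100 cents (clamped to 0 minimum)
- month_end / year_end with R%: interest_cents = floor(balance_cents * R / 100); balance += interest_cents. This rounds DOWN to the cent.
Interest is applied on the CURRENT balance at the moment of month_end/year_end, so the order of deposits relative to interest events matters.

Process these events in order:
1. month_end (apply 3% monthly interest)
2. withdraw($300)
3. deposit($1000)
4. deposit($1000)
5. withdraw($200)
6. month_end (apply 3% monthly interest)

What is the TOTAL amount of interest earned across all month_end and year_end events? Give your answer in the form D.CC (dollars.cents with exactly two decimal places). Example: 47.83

After 1 (month_end (apply 3% monthly interest)): balance=$1030.00 total_interest=$30.00
After 2 (withdraw($300)): balance=$730.00 total_interest=$30.00
After 3 (deposit($1000)): balance=$1730.00 total_interest=$30.00
After 4 (deposit($1000)): balance=$2730.00 total_interest=$30.00
After 5 (withdraw($200)): balance=$2530.00 total_interest=$30.00
After 6 (month_end (apply 3% monthly interest)): balance=$2605.90 total_interest=$105.90

Answer: 105.90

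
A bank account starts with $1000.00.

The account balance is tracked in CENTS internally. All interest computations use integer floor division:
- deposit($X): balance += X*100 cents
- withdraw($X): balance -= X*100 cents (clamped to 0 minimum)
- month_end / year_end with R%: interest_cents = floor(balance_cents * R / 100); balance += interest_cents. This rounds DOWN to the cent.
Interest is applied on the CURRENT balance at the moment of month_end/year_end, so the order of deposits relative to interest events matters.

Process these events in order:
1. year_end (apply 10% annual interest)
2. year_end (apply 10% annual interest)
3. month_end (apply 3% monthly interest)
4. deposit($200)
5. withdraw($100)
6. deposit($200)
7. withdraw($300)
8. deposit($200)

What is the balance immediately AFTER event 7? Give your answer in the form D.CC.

After 1 (year_end (apply 10% annual interest)): balance=$1100.00 total_interest=$100.00
After 2 (year_end (apply 10% annual interest)): balance=$1210.00 total_interest=$210.00
After 3 (month_end (apply 3% monthly interest)): balance=$1246.30 total_interest=$246.30
After 4 (deposit($200)): balance=$1446.30 total_interest=$246.30
After 5 (withdraw($100)): balance=$1346.30 total_interest=$246.30
After 6 (deposit($200)): balance=$1546.30 total_interest=$246.30
After 7 (withdraw($300)): balance=$1246.30 total_interest=$246.30

Answer: 1246.30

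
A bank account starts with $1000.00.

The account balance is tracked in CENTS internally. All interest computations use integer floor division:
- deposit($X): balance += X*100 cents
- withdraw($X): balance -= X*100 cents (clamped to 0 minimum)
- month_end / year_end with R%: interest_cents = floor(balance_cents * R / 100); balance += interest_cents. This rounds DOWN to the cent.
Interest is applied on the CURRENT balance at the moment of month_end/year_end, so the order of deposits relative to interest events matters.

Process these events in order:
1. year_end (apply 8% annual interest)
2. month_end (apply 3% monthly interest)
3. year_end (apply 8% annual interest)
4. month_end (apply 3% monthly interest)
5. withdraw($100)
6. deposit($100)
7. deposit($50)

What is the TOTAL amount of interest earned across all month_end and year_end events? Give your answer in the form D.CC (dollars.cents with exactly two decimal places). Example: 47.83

Answer: 237.43

Derivation:
After 1 (year_end (apply 8% annual interest)): balance=$1080.00 total_interest=$80.00
After 2 (month_end (apply 3% monthly interest)): balance=$1112.40 total_interest=$112.40
After 3 (year_end (apply 8% annual interest)): balance=$1201.39 total_interest=$201.39
After 4 (month_end (apply 3% monthly interest)): balance=$1237.43 total_interest=$237.43
After 5 (withdraw($100)): balance=$1137.43 total_interest=$237.43
After 6 (deposit($100)): balance=$1237.43 total_interest=$237.43
After 7 (deposit($50)): balance=$1287.43 total_interest=$237.43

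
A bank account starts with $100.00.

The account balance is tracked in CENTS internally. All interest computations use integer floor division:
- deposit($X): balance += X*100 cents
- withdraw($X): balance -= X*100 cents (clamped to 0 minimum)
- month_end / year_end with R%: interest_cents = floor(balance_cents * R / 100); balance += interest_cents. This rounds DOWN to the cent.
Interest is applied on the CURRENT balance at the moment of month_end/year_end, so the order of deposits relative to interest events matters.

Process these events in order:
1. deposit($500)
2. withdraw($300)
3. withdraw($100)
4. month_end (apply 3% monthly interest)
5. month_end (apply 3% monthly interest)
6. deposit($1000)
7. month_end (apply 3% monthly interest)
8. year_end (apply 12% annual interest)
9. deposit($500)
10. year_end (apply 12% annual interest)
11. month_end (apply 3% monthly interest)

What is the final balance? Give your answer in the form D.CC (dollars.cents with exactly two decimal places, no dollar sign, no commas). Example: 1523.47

After 1 (deposit($500)): balance=$600.00 total_interest=$0.00
After 2 (withdraw($300)): balance=$300.00 total_interest=$0.00
After 3 (withdraw($100)): balance=$200.00 total_interest=$0.00
After 4 (month_end (apply 3% monthly interest)): balance=$206.00 total_interest=$6.00
After 5 (month_end (apply 3% monthly interest)): balance=$212.18 total_interest=$12.18
After 6 (deposit($1000)): balance=$1212.18 total_interest=$12.18
After 7 (month_end (apply 3% monthly interest)): balance=$1248.54 total_interest=$48.54
After 8 (year_end (apply 12% annual interest)): balance=$1398.36 total_interest=$198.36
After 9 (deposit($500)): balance=$1898.36 total_interest=$198.36
After 10 (year_end (apply 12% annual interest)): balance=$2126.16 total_interest=$426.16
After 11 (month_end (apply 3% monthly interest)): balance=$2189.94 total_interest=$489.94

Answer: 2189.94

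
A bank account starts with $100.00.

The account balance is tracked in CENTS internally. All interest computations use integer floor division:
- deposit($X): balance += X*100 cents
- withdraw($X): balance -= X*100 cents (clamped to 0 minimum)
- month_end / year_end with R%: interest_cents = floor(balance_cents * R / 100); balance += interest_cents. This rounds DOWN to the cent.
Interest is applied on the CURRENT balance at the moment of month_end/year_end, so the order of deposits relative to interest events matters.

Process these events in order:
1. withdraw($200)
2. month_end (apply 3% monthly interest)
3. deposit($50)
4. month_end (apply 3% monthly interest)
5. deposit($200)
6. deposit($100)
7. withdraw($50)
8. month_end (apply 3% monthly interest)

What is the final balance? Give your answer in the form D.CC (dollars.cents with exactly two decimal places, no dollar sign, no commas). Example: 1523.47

After 1 (withdraw($200)): balance=$0.00 total_interest=$0.00
After 2 (month_end (apply 3% monthly interest)): balance=$0.00 total_interest=$0.00
After 3 (deposit($50)): balance=$50.00 total_interest=$0.00
After 4 (month_end (apply 3% monthly interest)): balance=$51.50 total_interest=$1.50
After 5 (deposit($200)): balance=$251.50 total_interest=$1.50
After 6 (deposit($100)): balance=$351.50 total_interest=$1.50
After 7 (withdraw($50)): balance=$301.50 total_interest=$1.50
After 8 (month_end (apply 3% monthly interest)): balance=$310.54 total_interest=$10.54

Answer: 310.54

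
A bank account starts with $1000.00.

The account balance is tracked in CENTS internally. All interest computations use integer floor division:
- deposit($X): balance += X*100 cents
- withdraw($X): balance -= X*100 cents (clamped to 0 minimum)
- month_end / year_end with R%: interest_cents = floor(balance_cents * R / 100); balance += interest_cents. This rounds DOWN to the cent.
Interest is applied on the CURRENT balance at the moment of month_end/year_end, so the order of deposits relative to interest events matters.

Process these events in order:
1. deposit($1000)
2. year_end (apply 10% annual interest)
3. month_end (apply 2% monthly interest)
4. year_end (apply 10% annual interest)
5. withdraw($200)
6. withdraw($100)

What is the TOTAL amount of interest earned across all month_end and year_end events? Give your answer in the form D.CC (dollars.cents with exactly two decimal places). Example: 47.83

After 1 (deposit($1000)): balance=$2000.00 total_interest=$0.00
After 2 (year_end (apply 10% annual interest)): balance=$2200.00 total_interest=$200.00
After 3 (month_end (apply 2% monthly interest)): balance=$2244.00 total_interest=$244.00
After 4 (year_end (apply 10% annual interest)): balance=$2468.40 total_interest=$468.40
After 5 (withdraw($200)): balance=$2268.40 total_interest=$468.40
After 6 (withdraw($100)): balance=$2168.40 total_interest=$468.40

Answer: 468.40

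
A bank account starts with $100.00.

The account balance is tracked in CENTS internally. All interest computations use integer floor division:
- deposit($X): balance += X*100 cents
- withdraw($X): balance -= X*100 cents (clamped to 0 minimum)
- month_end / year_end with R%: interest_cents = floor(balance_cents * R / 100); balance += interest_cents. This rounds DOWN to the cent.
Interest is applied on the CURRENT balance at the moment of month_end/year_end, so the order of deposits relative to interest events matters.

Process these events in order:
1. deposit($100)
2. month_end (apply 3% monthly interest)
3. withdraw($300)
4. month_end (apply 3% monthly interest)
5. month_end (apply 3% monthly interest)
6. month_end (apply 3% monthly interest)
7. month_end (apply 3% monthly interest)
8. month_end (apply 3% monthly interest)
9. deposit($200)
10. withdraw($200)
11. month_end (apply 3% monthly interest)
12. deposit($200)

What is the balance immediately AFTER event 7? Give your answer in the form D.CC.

Answer: 0.00

Derivation:
After 1 (deposit($100)): balance=$200.00 total_interest=$0.00
After 2 (month_end (apply 3% monthly interest)): balance=$206.00 total_interest=$6.00
After 3 (withdraw($300)): balance=$0.00 total_interest=$6.00
After 4 (month_end (apply 3% monthly interest)): balance=$0.00 total_interest=$6.00
After 5 (month_end (apply 3% monthly interest)): balance=$0.00 total_interest=$6.00
After 6 (month_end (apply 3% monthly interest)): balance=$0.00 total_interest=$6.00
After 7 (month_end (apply 3% monthly interest)): balance=$0.00 total_interest=$6.00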